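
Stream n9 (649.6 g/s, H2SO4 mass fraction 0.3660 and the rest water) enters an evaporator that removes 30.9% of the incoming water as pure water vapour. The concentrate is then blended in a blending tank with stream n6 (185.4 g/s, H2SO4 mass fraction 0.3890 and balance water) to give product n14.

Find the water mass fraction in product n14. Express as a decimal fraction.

0.5622

Vapour removed = 0.309×0.634×649.6 = 127.26 g/s; concentrate = 522.34 g/s.
water reaching the mixer = 284.59 (from concentrate) + 185.4×0.611 = 397.87 g/s.
Product flow = 522.34 + 185.4 = 707.74 g/s; water fraction = 0.5622.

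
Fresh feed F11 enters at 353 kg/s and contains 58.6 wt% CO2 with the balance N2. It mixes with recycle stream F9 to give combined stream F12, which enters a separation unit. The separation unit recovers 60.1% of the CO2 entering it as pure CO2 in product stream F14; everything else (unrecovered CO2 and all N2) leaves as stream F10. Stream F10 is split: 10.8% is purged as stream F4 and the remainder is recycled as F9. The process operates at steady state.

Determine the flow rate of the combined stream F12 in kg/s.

1674 kg/s

N2 enters only via F11 and leaves only via the purge: 353×0.414 = 0.108×(N2 in F10), and the separation unit passes all N2, so N2 in F12 = N2 in F10 = 1353.2 kg/s.
CO2 in F12: m_A = 353×0.586 + (1−0.108)·(1−0.601)·m_A, so m_A = 206.86/0.6441 = 321.16 kg/s.
F12 = 321.16 + 1353.2 = 1674.3 kg/s.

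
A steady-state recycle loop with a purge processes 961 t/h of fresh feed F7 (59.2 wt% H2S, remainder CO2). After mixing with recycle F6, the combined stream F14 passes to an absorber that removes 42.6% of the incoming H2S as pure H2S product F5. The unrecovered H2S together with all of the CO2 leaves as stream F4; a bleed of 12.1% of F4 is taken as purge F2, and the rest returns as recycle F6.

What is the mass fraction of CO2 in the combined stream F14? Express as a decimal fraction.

CO2 enters only via F7 and leaves only via the purge: 961×0.408 = 0.121×(CO2 in F4), and the absorber passes all CO2, so CO2 in F14 = CO2 in F4 = 3240.4 t/h.
H2S in F14: m_A = 961×0.592 + (1−0.121)·(1−0.426)·m_A, so m_A = 568.91/0.4955 = 1148.3 t/h.
F14 = 1148.3 + 3240.4 = 4388.7 t/h.
CO2 fraction in F14 = 3240.4/4388.7 = 0.738.

0.738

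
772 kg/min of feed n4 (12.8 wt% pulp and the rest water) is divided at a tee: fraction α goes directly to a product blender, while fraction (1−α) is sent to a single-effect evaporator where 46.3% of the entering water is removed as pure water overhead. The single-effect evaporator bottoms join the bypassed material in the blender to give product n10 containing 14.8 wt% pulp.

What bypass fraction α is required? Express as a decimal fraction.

0.665

All 772×0.128 = 98.816 kg/min of pulp reaches n10, so n10 = 98.816/0.148 = 667.68 kg/min and vapour = 104.32 kg/min.
The evaporator receives (1−α)·772 of feed at 0.872 water and removes 0.463 of that water:
0.463×0.872×(1−α)×772 = 104.32
(1−α) = 104.32/311.68 = 0.3347;  α = 0.6653.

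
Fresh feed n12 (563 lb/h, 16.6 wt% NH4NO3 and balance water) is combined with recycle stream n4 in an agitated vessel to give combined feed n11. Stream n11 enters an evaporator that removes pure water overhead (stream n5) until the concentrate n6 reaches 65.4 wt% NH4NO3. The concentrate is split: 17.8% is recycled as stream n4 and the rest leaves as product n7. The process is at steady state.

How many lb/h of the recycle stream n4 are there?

Overall NH4NO3 balance (none leaves overhead): NH4NO3 in fresh feed = NH4NO3 in product, i.e. 563×0.166 = (1−0.178)·n6·0.654.
n6 = 93.458/(0.654×0.822) = 173.85 lb/h.
Recycle n4 = 0.178×173.85 = 30.945 lb/h.

30.94 lb/h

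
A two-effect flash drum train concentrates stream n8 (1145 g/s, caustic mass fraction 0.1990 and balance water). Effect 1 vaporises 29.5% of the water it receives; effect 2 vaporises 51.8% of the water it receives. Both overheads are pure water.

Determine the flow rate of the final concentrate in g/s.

water in feed = 1145×0.801 = 917.15 g/s.
After stage 1: water left = (1−0.295)×917.15 = 646.59; stream total = 874.44 g/s.
After stage 2: water left = (1−0.518)×646.59 = 311.66; final concentrate = 539.51 g/s.

539.5 g/s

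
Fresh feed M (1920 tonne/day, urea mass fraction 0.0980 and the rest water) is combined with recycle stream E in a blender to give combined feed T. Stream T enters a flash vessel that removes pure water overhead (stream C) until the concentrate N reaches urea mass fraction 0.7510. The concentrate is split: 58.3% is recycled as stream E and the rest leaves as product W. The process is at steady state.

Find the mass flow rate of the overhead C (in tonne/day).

1669 tonne/day

Overall urea balance (none leaves overhead): urea in fresh feed = urea in product, i.e. 1920×0.098 = (1−0.583)·N·0.751.
N = 188.16/(0.751×0.417) = 600.83 tonne/day.
Recycle E = 0.583×600.83 = 350.28 tonne/day.
Combined feed T = 1920 + 350.28 = 2270.3 tonne/day.
Overhead C = T − N = 2270.3 − 600.83 = 1669.5 tonne/day.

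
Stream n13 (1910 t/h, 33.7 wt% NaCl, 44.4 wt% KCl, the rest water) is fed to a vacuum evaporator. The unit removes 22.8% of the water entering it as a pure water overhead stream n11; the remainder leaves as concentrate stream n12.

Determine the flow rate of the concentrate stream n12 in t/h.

water entering = 1910×0.219 = 418.29 t/h; overhead removed = 0.228×418.29 = 95.37 t/h.
Concentrate = 1910 − 95.37 = 1814.6 t/h.

1815 t/h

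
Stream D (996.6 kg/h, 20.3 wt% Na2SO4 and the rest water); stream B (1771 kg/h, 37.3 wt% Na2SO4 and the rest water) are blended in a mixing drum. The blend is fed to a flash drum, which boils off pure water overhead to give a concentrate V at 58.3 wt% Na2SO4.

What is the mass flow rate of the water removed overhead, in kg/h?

Na2SO4 entering = 996.6×0.203 + 1771×0.373 = 862.89 kg/h.
All Na2SO4 reports to V, so V = 862.89/0.583 = 1480.1 kg/h.
Total feed = 2767.6 kg/h; overhead = 2767.6 − 1480.1 = 1287.5 kg/h.

1288 kg/h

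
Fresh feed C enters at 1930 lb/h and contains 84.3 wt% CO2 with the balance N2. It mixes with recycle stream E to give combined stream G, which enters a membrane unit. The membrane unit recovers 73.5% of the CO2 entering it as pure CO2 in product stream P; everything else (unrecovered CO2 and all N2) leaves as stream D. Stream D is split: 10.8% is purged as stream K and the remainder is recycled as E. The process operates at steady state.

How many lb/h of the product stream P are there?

1566 lb/h

CO2 in G: m_A = 1930×0.843 + (1−0.108)·(1−0.735)·m_A, so m_A = 1627/0.7636 = 2130.6 lb/h.
Product P = 0.735×2130.6 = 1566 lb/h.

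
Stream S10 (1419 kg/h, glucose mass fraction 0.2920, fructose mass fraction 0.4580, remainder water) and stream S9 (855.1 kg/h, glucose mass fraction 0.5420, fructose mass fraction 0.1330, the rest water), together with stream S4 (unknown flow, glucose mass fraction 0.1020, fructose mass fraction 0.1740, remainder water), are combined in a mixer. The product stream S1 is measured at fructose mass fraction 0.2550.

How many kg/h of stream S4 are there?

2268 kg/h

Let S4 be the unknown flow. Total out = 2274.1 + S4.
fructose balance: 763.63 + 0.174·S4 = 0.255·(2274.1 + S4)
(0.174 − 0.255)·S4 = 0.255×2274.1 − 763.63 = -183.73
S4 = -183.73 / -0.081 = 2268.3 kg/h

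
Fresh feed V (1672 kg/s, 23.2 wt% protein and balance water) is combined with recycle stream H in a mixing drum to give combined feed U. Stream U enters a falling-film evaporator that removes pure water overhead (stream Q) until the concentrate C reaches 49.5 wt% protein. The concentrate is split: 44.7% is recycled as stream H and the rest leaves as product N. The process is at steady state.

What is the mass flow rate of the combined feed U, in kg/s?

2305 kg/s

Overall protein balance (none leaves overhead): protein in fresh feed = protein in product, i.e. 1672×0.232 = (1−0.447)·C·0.495.
C = 387.9/(0.495×0.553) = 1417.1 kg/s.
Recycle H = 0.447×1417.1 = 633.43 kg/s.
Combined feed U = 1672 + 633.43 = 2305.4 kg/s.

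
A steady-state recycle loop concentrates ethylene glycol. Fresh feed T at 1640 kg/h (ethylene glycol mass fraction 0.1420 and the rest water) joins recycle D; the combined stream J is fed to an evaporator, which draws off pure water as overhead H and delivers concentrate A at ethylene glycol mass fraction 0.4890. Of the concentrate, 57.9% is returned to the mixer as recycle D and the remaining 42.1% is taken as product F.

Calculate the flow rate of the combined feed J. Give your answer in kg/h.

Overall ethylene glycol balance (none leaves overhead): ethylene glycol in fresh feed = ethylene glycol in product, i.e. 1640×0.142 = (1−0.579)·A·0.489.
A = 232.88/(0.489×0.421) = 1131.2 kg/h.
Recycle D = 0.579×1131.2 = 654.97 kg/h.
Combined feed J = 1640 + 654.97 = 2295 kg/h.

2295 kg/h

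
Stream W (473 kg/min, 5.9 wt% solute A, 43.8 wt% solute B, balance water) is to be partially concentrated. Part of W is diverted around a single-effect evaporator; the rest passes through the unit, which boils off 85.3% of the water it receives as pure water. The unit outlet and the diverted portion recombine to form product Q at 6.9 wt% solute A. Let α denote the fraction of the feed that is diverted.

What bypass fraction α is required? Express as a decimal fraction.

0.662

All 473×0.059 = 27.907 kg/min of solute A reaches Q, so Q = 27.907/0.069 = 404.45 kg/min and vapour = 68.551 kg/min.
The evaporator receives (1−α)·473 of feed at 0.503 water and removes 0.853 of that water:
0.853×0.503×(1−α)×473 = 68.551
(1−α) = 68.551/202.94 = 0.3378;  α = 0.6622.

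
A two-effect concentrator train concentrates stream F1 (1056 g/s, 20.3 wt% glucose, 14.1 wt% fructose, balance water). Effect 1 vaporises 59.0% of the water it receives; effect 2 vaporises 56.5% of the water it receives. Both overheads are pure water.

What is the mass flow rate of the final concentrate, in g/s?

water in feed = 1056×0.656 = 692.74 g/s.
After stage 1: water left = (1−0.590)×692.74 = 284.02; stream total = 647.29 g/s.
After stage 2: water left = (1−0.565)×284.02 = 123.55; final concentrate = 486.81 g/s.

486.8 g/s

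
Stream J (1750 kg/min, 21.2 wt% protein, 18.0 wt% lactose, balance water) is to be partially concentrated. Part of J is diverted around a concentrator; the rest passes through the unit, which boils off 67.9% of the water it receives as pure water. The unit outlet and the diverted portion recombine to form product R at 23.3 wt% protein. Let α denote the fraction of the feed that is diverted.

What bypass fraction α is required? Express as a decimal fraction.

0.782

All 1750×0.212 = 371 kg/min of protein reaches R, so R = 371/0.233 = 1592.3 kg/min and vapour = 157.73 kg/min.
The evaporator receives (1−α)·1750 of feed at 0.608 water and removes 0.679 of that water:
0.679×0.608×(1−α)×1750 = 157.73
(1−α) = 157.73/722.46 = 0.2183;  α = 0.7817.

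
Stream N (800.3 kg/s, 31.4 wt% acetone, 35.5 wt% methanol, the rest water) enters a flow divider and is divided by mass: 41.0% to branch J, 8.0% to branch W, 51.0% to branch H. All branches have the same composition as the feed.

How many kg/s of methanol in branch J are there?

Branch J total = 0.410×800.3 = 328.12 kg/s.
methanol in J = 0.355×328.12 = 116.48 kg/s.

116.5 kg/s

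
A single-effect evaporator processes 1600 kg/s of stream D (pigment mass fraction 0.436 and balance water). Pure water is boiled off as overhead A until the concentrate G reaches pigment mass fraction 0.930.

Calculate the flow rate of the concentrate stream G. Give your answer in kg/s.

pigment is conserved: 1600×0.436 = 697.6 kg/s all reports to the concentrate.
Concentrate = 697.6/(target fraction) = 750.11 kg/s.

750.1 kg/s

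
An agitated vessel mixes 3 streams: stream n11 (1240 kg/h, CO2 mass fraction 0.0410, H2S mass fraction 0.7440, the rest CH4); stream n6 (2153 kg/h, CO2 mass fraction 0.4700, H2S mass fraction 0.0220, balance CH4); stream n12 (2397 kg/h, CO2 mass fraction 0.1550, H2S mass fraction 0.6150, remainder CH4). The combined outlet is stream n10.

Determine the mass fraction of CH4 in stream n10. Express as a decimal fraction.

0.3302

Total flow out = 1240 + 2153 + 2397 = 5790 kg/h.
CH4 in = 1240×0.215 + 2153×0.508 + 2397×0.230 = 1911.6 kg/h.
CH4 mass fraction in n10 = 1911.6/5790 = 0.3302.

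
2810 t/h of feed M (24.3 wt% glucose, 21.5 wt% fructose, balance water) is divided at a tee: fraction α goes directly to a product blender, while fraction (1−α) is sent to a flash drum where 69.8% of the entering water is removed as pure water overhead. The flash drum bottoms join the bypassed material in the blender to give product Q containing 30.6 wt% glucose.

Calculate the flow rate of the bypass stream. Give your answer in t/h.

1281 t/h

All 2810×0.243 = 682.83 t/h of glucose reaches Q, so Q = 682.83/0.306 = 2231.5 t/h and vapour = 578.53 t/h.
The evaporator receives (1−α)·2810 of feed at 0.542 water and removes 0.698 of that water:
0.698×0.542×(1−α)×2810 = 578.53
(1−α) = 578.53/1063.1 = 0.5442;  α = 0.4558.
Bypass flow = 0.4558×2810 = 1280.8 t/h.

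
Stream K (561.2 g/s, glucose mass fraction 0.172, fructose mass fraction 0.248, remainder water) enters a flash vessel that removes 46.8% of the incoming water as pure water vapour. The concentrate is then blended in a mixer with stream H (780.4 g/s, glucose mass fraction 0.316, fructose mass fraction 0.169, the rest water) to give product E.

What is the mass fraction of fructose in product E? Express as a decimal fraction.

0.228

Vapour removed = 0.468×0.580×561.2 = 152.33 g/s; concentrate = 408.87 g/s.
fructose reaching the mixer = 139.18 (from concentrate) + 780.4×0.169 = 271.07 g/s.
Product flow = 408.87 + 780.4 = 1189.3 g/s; fructose fraction = 0.228.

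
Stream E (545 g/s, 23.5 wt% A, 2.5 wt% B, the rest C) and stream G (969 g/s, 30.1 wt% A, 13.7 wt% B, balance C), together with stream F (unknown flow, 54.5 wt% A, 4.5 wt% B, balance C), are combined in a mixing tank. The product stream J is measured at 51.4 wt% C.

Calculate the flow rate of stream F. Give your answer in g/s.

Let F be the unknown flow. Total out = 1514 + F.
C balance: 947.88 + 0.410·F = 0.514·(1514 + F)
(0.410 − 0.514)·F = 0.514×1514 − 947.88 = -169.68
F = -169.68 / -0.104 = 1631.6 g/s

1632 g/s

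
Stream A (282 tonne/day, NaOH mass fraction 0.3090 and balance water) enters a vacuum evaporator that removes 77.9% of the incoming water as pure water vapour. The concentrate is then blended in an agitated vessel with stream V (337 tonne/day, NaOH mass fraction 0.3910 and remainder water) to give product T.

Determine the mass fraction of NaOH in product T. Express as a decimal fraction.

0.4685

Vapour removed = 0.779×0.691×282 = 151.8 tonne/day; concentrate = 130.2 tonne/day.
NaOH reaching the mixer = 87.138 (from concentrate) + 337×0.391 = 218.91 tonne/day.
Product flow = 130.2 + 337 = 467.2 tonne/day; NaOH fraction = 0.4685.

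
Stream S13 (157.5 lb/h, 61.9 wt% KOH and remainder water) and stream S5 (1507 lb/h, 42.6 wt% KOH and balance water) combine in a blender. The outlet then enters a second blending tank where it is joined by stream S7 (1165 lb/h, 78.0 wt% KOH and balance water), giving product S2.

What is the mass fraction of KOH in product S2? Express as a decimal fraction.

Overall, product flow = 2829.5 lb/h.
KOH in = 157.5×0.619 + 1507×0.426 + 1165×0.780 = 1648.2 lb/h.
KOH fraction in S2 = 0.5825.

0.5825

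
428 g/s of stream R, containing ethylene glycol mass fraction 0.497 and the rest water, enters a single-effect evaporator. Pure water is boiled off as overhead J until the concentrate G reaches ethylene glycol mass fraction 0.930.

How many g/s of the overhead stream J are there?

199.3 g/s

ethylene glycol is conserved: 428×0.497 = 212.72 g/s all reports to the concentrate.
Concentrate = 212.72/(target fraction) = 228.73 g/s.
Overhead = 428 − 228.73 = 199.27 g/s.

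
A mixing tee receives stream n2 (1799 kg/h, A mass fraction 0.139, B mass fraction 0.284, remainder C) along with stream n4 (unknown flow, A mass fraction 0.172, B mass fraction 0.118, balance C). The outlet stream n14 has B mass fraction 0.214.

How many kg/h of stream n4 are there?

1312 kg/h

Let n4 be the unknown flow. Total out = 1799 + n4.
B balance: 510.92 + 0.118·n4 = 0.214·(1799 + n4)
(0.118 − 0.214)·n4 = 0.214×1799 − 510.92 = -125.93
n4 = -125.93 / -0.096 = 1311.8 kg/h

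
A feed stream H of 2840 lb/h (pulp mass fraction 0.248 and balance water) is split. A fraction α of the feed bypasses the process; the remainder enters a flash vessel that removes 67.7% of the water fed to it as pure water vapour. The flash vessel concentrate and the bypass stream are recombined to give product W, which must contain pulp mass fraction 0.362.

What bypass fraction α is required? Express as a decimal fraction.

0.381

All 2840×0.248 = 704.32 lb/h of pulp reaches W, so W = 704.32/0.362 = 1945.6 lb/h and vapour = 894.36 lb/h.
The evaporator receives (1−α)·2840 of feed at 0.752 water and removes 0.677 of that water:
0.677×0.752×(1−α)×2840 = 894.36
(1−α) = 894.36/1445.9 = 0.6186;  α = 0.3814.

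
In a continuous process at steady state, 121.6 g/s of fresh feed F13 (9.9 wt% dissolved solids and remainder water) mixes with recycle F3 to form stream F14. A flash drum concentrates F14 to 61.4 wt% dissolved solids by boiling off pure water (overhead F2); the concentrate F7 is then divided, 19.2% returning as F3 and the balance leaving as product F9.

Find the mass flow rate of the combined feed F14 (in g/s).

126.3 g/s

Overall dissolved solids balance (none leaves overhead): dissolved solids in fresh feed = dissolved solids in product, i.e. 121.6×0.099 = (1−0.192)·F7·0.614.
F7 = 12.038/(0.614×0.808) = 24.265 g/s.
Recycle F3 = 0.192×24.265 = 4.659 g/s.
Combined feed F14 = 121.6 + 4.659 = 126.26 g/s.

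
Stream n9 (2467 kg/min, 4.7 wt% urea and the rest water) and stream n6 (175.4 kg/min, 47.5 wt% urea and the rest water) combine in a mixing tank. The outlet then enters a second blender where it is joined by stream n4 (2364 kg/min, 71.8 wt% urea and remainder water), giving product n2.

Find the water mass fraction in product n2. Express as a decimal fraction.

Overall, product flow = 5006.4 kg/min.
water in = 2467×0.953 + 175.4×0.525 + 2364×0.282 = 3109.8 kg/min.
water fraction in n2 = 0.621.

0.621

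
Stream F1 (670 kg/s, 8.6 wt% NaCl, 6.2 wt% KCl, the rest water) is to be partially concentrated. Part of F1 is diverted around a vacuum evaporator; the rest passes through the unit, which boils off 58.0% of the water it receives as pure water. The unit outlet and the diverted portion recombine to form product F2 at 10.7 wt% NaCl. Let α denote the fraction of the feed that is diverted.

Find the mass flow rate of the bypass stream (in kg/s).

403.9 kg/s

All 670×0.086 = 57.62 kg/s of NaCl reaches F2, so F2 = 57.62/0.107 = 538.5 kg/s and vapour = 131.5 kg/s.
The evaporator receives (1−α)·670 of feed at 0.852 water and removes 0.580 of that water:
0.580×0.852×(1−α)×670 = 131.5
(1−α) = 131.5/331.09 = 0.3972;  α = 0.6028.
Bypass flow = 0.6028×670 = 403.9 kg/s.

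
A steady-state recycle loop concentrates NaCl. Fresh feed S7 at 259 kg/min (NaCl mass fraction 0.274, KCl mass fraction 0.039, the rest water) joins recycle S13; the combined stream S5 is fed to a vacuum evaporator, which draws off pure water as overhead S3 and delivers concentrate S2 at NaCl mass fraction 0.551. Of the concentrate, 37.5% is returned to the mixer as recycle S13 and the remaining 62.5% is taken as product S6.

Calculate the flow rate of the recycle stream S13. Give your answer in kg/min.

77.28 kg/min

Overall NaCl balance (none leaves overhead): NaCl in fresh feed = NaCl in product, i.e. 259×0.274 = (1−0.375)·S2·0.551.
S2 = 70.966/(0.551×0.625) = 206.07 kg/min.
Recycle S13 = 0.375×206.07 = 77.277 kg/min.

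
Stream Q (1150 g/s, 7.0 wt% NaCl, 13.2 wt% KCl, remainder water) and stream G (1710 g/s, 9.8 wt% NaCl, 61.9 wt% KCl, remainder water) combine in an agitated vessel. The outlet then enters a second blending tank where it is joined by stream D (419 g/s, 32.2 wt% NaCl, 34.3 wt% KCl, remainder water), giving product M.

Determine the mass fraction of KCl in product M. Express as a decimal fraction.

0.4129

Overall, product flow = 3279 g/s.
KCl in = 1150×0.132 + 1710×0.619 + 419×0.343 = 1354 g/s.
KCl fraction in M = 0.4129.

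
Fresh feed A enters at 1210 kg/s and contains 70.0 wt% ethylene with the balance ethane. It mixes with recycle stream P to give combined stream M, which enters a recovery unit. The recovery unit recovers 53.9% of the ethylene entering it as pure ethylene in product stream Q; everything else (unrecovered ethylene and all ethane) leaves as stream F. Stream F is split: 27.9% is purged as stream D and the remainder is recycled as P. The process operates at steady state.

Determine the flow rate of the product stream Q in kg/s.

ethylene in M: m_A = 1210×0.700 + (1−0.279)·(1−0.539)·m_A, so m_A = 847/0.6676 = 1268.7 kg/s.
Product Q = 0.539×1268.7 = 683.82 kg/s.

683.8 kg/s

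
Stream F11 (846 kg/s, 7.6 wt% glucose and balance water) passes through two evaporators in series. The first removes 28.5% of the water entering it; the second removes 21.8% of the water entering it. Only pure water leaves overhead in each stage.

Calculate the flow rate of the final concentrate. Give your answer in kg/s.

501.4 kg/s

water in feed = 846×0.924 = 781.7 kg/s.
After stage 1: water left = (1−0.285)×781.7 = 558.92; stream total = 623.21 kg/s.
After stage 2: water left = (1−0.218)×558.92 = 437.07; final concentrate = 501.37 kg/s.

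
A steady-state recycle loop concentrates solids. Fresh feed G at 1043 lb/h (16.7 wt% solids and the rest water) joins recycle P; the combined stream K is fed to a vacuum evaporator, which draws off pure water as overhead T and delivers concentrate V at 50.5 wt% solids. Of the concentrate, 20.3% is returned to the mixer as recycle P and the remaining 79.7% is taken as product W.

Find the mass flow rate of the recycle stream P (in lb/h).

Overall solids balance (none leaves overhead): solids in fresh feed = solids in product, i.e. 1043×0.167 = (1−0.203)·V·0.505.
V = 174.18/(0.505×0.797) = 432.76 lb/h.
Recycle P = 0.203×432.76 = 87.851 lb/h.

87.85 lb/h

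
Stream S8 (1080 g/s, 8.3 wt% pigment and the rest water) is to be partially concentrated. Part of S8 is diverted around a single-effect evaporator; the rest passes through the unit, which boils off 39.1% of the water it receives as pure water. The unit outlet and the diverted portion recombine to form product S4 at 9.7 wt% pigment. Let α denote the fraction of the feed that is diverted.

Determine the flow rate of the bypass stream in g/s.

All 1080×0.083 = 89.64 g/s of pigment reaches S4, so S4 = 89.64/0.097 = 924.12 g/s and vapour = 155.88 g/s.
The evaporator receives (1−α)·1080 of feed at 0.917 water and removes 0.391 of that water:
0.391×0.917×(1−α)×1080 = 155.88
(1−α) = 155.88/387.23 = 0.4025;  α = 0.5975.
Bypass flow = 0.5975×1080 = 645.26 g/s.

645.3 g/s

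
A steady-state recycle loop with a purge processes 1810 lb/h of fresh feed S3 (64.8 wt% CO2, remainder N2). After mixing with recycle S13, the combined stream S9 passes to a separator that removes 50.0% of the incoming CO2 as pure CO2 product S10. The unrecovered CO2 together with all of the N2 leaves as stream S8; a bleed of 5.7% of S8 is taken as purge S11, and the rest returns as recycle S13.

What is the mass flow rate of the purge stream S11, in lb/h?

700.4 lb/h

N2 enters only via S3 and leaves only via the purge: 1810×0.352 = 0.057×(N2 in S8), and the separator passes all N2, so N2 in S9 = N2 in S8 = 11178 lb/h.
CO2 in S9: m_A = 1810×0.648 + (1−0.057)·(1−0.500)·m_A, so m_A = 1172.9/0.5285 = 2219.3 lb/h.
S8 = (1−0.500)×2219.3 + 11178 = 12287 lb/h.
Purge S11 = 0.057×12287 = 700.37 lb/h.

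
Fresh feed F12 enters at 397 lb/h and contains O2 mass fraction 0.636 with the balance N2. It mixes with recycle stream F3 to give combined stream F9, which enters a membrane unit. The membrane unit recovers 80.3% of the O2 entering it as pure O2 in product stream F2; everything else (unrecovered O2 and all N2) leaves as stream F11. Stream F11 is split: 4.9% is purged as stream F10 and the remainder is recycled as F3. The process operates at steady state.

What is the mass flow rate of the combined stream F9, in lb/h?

3260 lb/h

N2 enters only via F12 and leaves only via the purge: 397×0.364 = 0.049×(N2 in F11), and the membrane unit passes all N2, so N2 in F9 = N2 in F11 = 2949.1 lb/h.
O2 in F9: m_A = 397×0.636 + (1−0.049)·(1−0.803)·m_A, so m_A = 252.49/0.8127 = 310.7 lb/h.
F9 = 310.7 + 2949.1 = 3259.8 lb/h.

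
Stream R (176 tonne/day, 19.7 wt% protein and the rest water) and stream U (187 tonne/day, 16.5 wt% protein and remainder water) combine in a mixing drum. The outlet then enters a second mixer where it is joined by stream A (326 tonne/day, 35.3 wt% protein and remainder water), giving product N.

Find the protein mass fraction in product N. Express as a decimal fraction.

Overall, product flow = 689 tonne/day.
protein in = 176×0.197 + 187×0.165 + 326×0.353 = 180.6 tonne/day.
protein fraction in N = 0.262.

0.262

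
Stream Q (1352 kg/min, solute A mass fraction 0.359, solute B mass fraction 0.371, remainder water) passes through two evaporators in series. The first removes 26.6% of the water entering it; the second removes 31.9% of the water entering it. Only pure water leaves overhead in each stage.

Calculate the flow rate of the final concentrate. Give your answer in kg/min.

1169 kg/min

water in feed = 1352×0.270 = 365.04 kg/min.
After stage 1: water left = (1−0.266)×365.04 = 267.94; stream total = 1254.9 kg/min.
After stage 2: water left = (1−0.319)×267.94 = 182.47; final concentrate = 1169.4 kg/min.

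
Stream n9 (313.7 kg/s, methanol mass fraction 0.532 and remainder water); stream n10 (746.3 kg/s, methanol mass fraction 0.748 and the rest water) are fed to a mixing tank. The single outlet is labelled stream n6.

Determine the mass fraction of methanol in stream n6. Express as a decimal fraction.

Total flow out = 313.7 + 746.3 = 1060 kg/s.
methanol in = 313.7×0.532 + 746.3×0.748 = 725.12 kg/s.
methanol mass fraction in n6 = 725.12/1060 = 0.684.

0.684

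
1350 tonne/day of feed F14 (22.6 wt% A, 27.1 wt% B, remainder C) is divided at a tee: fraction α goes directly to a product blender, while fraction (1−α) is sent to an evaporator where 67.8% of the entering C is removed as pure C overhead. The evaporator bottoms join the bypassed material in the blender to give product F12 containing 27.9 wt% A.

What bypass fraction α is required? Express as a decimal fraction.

0.443

All 1350×0.226 = 305.1 tonne/day of A reaches F12, so F12 = 305.1/0.279 = 1093.5 tonne/day and vapour = 256.45 tonne/day.
The evaporator receives (1−α)·1350 of feed at 0.503 C and removes 0.678 of that C:
0.678×0.503×(1−α)×1350 = 256.45
(1−α) = 256.45/460.4 = 0.5570;  α = 0.4430.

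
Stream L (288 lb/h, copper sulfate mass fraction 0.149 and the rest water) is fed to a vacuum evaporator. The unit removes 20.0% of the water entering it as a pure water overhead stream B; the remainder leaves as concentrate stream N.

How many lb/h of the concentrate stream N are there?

water entering = 288×0.851 = 245.09 lb/h; overhead removed = 0.200×245.09 = 49.018 lb/h.
Concentrate = 288 − 49.018 = 238.98 lb/h.

239 lb/h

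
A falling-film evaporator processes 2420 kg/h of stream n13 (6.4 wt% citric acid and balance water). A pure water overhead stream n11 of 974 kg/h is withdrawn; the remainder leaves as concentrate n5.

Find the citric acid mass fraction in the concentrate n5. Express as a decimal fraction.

0.107

citric acid is not removed: 2420×0.064 = 154.88 kg/h of citric acid enters n5.
Concentrate = 2420 − 974 = 1446 kg/h.
Mass fraction = 154.88/1446 = 0.107.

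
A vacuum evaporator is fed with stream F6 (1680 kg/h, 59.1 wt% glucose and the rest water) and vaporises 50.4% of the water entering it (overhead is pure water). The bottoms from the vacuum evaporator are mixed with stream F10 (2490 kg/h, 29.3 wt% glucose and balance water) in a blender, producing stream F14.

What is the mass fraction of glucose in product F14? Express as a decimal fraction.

0.450

Vapour removed = 0.504×0.409×1680 = 346.31 kg/h; concentrate = 1333.7 kg/h.
glucose reaching the mixer = 992.88 (from concentrate) + 2490×0.293 = 1722.4 kg/h.
Product flow = 1333.7 + 2490 = 3823.7 kg/h; glucose fraction = 0.450.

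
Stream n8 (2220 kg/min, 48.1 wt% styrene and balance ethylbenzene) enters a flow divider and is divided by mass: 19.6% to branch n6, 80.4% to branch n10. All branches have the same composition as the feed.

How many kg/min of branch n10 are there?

1785 kg/min

Branch n10 flow = 0.804×2220 = 1784.9 kg/min.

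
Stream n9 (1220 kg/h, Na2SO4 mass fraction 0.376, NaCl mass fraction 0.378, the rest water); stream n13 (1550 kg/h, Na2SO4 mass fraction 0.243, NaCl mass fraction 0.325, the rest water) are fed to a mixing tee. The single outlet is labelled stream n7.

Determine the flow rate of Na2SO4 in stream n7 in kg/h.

835.4 kg/h

Na2SO4 out = Na2SO4 in = 1220×0.376 + 1550×0.243 = 835.37 kg/h.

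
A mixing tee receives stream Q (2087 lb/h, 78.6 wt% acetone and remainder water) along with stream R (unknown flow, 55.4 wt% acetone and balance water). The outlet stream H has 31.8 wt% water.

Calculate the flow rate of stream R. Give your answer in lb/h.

1696 lb/h

Let R be the unknown flow. Total out = 2087 + R.
water balance: 446.62 + 0.446·R = 0.318·(2087 + R)
(0.446 − 0.318)·R = 0.318×2087 − 446.62 = 217.05
R = 217.05 / 0.128 = 1695.7 lb/h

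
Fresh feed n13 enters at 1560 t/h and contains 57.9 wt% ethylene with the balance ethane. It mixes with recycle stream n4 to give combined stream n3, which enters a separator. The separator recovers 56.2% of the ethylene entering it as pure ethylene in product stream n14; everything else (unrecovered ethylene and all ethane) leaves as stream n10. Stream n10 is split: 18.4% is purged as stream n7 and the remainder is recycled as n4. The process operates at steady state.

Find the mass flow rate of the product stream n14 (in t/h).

ethylene in n3: m_A = 1560×0.579 + (1−0.184)·(1−0.562)·m_A, so m_A = 903.24/0.6426 = 1405.6 t/h.
Product n14 = 0.562×1405.6 = 789.96 t/h.

790 t/h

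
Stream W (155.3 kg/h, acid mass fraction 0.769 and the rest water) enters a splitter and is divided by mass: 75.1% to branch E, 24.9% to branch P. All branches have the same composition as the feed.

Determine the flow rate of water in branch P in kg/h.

Branch P total = 0.249×155.3 = 38.67 kg/h.
water in P = 0.231×38.67 = 8.9327 kg/h.

8.933 kg/h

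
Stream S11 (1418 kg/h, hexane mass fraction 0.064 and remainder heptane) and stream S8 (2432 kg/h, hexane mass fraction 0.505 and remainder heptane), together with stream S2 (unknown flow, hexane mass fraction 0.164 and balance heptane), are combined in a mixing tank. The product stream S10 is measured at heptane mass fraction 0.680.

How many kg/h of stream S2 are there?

557.1 kg/h

Let S2 be the unknown flow. Total out = 3850 + S2.
heptane balance: 2531.1 + 0.836·S2 = 0.680·(3850 + S2)
(0.836 − 0.680)·S2 = 0.680×3850 − 2531.1 = 86.912
S2 = 86.912 / 0.156 = 557.13 kg/h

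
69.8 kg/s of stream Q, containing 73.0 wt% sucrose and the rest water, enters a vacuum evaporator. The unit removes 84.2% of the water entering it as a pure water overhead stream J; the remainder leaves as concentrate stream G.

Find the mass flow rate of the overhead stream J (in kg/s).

water entering = 69.8×0.270 = 18.846 kg/s; overhead removed = 0.842×18.846 = 15.868 kg/s.

15.87 kg/s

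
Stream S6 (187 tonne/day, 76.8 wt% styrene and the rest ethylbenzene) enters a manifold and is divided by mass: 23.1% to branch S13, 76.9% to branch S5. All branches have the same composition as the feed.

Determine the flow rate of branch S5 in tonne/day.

Branch S5 flow = 0.769×187 = 143.8 tonne/day.

143.8 tonne/day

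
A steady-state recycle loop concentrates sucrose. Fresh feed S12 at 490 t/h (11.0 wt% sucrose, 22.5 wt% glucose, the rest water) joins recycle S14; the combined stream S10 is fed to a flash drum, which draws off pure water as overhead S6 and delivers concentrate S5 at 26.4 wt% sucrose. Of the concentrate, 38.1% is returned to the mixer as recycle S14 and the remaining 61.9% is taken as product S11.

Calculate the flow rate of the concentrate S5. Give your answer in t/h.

329.8 t/h

Overall sucrose balance (none leaves overhead): sucrose in fresh feed = sucrose in product, i.e. 490×0.110 = (1−0.381)·S5·0.264.
S5 = 53.9/(0.264×0.619) = 329.83 t/h.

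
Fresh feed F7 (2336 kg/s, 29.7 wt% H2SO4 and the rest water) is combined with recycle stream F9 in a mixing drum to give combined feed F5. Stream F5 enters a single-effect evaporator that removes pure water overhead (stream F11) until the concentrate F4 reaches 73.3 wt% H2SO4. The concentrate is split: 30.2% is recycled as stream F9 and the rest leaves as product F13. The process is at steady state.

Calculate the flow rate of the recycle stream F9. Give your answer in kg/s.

409.5 kg/s

Overall H2SO4 balance (none leaves overhead): H2SO4 in fresh feed = H2SO4 in product, i.e. 2336×0.297 = (1−0.302)·F4·0.733.
F4 = 693.79/(0.733×0.698) = 1356 kg/s.
Recycle F9 = 0.302×1356 = 409.52 kg/s.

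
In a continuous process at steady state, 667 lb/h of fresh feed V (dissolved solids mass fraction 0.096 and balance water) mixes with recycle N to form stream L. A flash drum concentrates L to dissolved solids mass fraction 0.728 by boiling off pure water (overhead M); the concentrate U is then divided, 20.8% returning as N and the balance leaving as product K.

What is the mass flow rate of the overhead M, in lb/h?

579 lb/h

Overall dissolved solids balance (none leaves overhead): dissolved solids in fresh feed = dissolved solids in product, i.e. 667×0.096 = (1−0.208)·U·0.728.
U = 64.032/(0.728×0.792) = 111.06 lb/h.
Recycle N = 0.208×111.06 = 23.1 lb/h.
Combined feed L = 667 + 23.1 = 690.1 lb/h.
Overhead M = L − U = 690.1 − 111.06 = 579.04 lb/h.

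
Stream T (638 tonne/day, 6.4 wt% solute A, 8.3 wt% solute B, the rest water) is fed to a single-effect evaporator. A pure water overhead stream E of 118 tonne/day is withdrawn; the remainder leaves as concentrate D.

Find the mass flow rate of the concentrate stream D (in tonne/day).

Concentrate = 638 − 118 = 520 tonne/day.

520 tonne/day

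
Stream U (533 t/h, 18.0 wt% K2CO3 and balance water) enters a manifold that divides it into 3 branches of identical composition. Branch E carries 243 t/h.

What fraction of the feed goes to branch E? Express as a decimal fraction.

Fraction to E = 243/533 = 0.4559.

0.456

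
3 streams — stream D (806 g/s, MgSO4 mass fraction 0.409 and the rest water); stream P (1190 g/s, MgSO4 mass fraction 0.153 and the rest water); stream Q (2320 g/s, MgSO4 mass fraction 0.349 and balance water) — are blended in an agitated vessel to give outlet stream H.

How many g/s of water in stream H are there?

2995 g/s

water out = water in = 806×0.591 + 1190×0.847 + 2320×0.651 = 2994.6 g/s.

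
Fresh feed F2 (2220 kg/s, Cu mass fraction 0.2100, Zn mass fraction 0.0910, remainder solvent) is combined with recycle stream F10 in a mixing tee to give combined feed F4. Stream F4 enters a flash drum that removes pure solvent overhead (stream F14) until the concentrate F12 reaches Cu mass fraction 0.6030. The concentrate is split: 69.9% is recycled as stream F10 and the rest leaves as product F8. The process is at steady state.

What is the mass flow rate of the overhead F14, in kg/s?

1447 kg/s

Overall Cu balance (none leaves overhead): Cu in fresh feed = Cu in product, i.e. 2220×0.210 = (1−0.699)·F12·0.603.
F12 = 466.2/(0.603×0.301) = 2568.6 kg/s.
Recycle F10 = 0.699×2568.6 = 1795.4 kg/s.
Combined feed F4 = 2220 + 1795.4 = 4015.4 kg/s.
Overhead F14 = F4 − F12 = 4015.4 − 2568.6 = 1446.9 kg/s.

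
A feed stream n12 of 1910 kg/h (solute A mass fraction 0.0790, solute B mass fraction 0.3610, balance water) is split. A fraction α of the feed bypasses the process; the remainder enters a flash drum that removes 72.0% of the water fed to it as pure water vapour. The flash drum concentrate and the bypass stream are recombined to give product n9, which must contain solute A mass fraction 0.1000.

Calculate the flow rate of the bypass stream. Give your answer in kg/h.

915.2 kg/h

All 1910×0.079 = 150.89 kg/h of solute A reaches n9, so n9 = 150.89/0.100 = 1508.9 kg/h and vapour = 401.1 kg/h.
The evaporator receives (1−α)·1910 of feed at 0.560 water and removes 0.720 of that water:
0.720×0.560×(1−α)×1910 = 401.1
(1−α) = 401.1/770.11 = 0.5208;  α = 0.4792.
Bypass flow = 0.4792×1910 = 915.21 kg/h.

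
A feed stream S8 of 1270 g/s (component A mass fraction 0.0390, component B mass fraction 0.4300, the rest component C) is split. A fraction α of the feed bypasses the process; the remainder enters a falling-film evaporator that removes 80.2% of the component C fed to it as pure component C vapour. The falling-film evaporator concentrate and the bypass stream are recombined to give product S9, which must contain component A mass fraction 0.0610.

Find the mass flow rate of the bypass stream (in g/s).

194.5 g/s

All 1270×0.039 = 49.53 g/s of component A reaches S9, so S9 = 49.53/0.061 = 811.97 g/s and vapour = 458.03 g/s.
The evaporator receives (1−α)·1270 of feed at 0.531 component C and removes 0.802 of that component C:
0.802×0.531×(1−α)×1270 = 458.03
(1−α) = 458.03/540.84 = 0.8469;  α = 0.1531.
Bypass flow = 0.1531×1270 = 194.46 g/s.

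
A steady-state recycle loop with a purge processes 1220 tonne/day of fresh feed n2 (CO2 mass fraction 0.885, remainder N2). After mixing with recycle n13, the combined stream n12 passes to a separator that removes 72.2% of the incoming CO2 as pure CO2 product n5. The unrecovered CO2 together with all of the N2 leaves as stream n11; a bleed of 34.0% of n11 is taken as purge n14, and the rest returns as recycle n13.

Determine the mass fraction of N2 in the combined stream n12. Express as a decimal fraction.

N2 enters only via n2 and leaves only via the purge: 1220×0.115 = 0.340×(N2 in n11), and the separator passes all N2, so N2 in n12 = N2 in n11 = 412.65 tonne/day.
CO2 in n12: m_A = 1220×0.885 + (1−0.340)·(1−0.722)·m_A, so m_A = 1079.7/0.8165 = 1322.3 tonne/day.
n12 = 1322.3 + 412.65 = 1735 tonne/day.
N2 fraction in n12 = 412.65/1735 = 0.238.

0.238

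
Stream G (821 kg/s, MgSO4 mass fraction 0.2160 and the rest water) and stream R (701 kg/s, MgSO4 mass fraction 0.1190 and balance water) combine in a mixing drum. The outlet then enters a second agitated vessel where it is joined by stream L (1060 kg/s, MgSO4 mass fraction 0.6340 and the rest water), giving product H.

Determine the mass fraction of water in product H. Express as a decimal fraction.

Overall, product flow = 2582 kg/s.
water in = 821×0.784 + 701×0.881 + 1060×0.366 = 1649.2 kg/s.
water fraction in H = 0.6387.

0.6387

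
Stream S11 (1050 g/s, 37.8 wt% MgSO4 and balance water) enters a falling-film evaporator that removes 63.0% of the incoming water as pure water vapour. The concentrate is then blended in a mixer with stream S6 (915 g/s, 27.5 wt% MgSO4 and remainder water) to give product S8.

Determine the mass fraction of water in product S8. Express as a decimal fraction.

Vapour removed = 0.630×0.622×1050 = 411.45 g/s; concentrate = 638.55 g/s.
water reaching the mixer = 241.65 (from concentrate) + 915×0.725 = 905.02 g/s.
Product flow = 638.55 + 915 = 1553.5 g/s; water fraction = 0.583.

0.583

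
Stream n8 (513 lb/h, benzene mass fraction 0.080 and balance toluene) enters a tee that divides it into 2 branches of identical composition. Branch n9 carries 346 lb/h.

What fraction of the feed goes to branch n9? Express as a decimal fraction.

0.674

Fraction to n9 = 346/513 = 0.6745.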